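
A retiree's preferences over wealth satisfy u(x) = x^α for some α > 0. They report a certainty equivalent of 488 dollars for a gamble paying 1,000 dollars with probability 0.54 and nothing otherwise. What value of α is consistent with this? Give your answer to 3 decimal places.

α ≈ 0.859

EU(lottery) = 0.54·1000^α + 0.46·0 = 0.54·1000^α.
Equating: 488^α = 0.54·1000^α, i.e. 0.4880^α = 0.54.
α = ln(0.54) / ln(488/1000) = -0.616186/-0.717440 ≈ 0.859.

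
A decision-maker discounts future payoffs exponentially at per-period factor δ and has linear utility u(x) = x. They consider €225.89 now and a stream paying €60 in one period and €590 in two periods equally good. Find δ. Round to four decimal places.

δ ≈ 0.5700

The stream is worth 60δ + 590δ² today, so 60δ + 590δ² = 225.89.
Rearranged: 590δ² + 60δ − 225.89 = 0.
δ = (−60 + √(60² + 4·590·225.89)) / (2·590) = (−60 + √536700.40) / 1180 ≈ 0.5700.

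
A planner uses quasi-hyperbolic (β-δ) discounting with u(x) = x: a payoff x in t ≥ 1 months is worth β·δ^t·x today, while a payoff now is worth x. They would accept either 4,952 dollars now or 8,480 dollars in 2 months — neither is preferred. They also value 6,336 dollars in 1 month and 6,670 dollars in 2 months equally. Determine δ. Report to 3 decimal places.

The second indifference involves only future payoffs, so β cancels: β·δ^1·6336 = β·δ^2·6670, giving δ = 6336/6670 = 0.94993.

δ ≈ 0.950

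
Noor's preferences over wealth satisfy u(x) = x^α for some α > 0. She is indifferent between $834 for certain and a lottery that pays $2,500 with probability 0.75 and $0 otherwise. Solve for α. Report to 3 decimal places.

The lottery's expected utility is 0.75·u(2500) + 0.25·u(0) = 0.75·2500^α (since u(0) = 0 for α > 0).
Equating: 834^α = 0.75·2500^α, i.e. 0.3336^α = 0.75.
Take logs: α = ln 0.75 / ln(834/2500) ≈ 0.26205.

α ≈ 0.262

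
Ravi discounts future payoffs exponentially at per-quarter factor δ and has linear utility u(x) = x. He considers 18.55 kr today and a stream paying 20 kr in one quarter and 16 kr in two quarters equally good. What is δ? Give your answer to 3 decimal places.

δ ≈ 0.620

Equating present values: 18.55 = 20δ + 16δ².
Rearranged: 16δ² + 20δ − 18.55 = 0.
By the quadratic formula (taking the positive root), δ = (−20 + √1587.20) / 32 ≈ 0.620.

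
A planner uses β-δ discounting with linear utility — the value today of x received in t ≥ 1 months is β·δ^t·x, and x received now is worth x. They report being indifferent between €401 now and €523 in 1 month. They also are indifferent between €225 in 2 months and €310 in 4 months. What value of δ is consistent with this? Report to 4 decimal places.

Both payoffs in the second observation are in the future, so β drops out: δ^2·225 = δ^4·310 ⇒ δ^2 = 225/310 = 0.72581, so δ = 0.85194.

δ ≈ 0.8519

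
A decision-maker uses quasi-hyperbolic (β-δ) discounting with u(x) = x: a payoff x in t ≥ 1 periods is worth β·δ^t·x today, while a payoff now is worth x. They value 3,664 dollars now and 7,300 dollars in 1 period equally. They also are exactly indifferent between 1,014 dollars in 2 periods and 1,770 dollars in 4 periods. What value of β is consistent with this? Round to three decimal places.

β ≈ 0.663

Both payoffs in the second observation are in the future, so β drops out: δ^2·1014 = δ^4·1770 ⇒ δ^2 = 1014/1770 = 0.57288, so δ = 0.75689.
Substituting δ into 3664 = β·δ·7300: β = 3664/(5525.292) ≈ 0.663.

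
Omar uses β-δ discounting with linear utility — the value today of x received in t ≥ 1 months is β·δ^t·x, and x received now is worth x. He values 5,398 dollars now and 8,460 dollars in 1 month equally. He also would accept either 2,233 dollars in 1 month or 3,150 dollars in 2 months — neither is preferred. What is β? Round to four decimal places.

β ≈ 0.9001

The second indifference involves only future payoffs, so β cancels: β·δ^1·2233 = β·δ^2·3150, giving δ = 2233/3150 = 0.70889.
The first indifference: 5398 = β·δ·8460, so β = 5398/(δ·8460) = 5398/(0.70889·8460) ≈ 0.9001.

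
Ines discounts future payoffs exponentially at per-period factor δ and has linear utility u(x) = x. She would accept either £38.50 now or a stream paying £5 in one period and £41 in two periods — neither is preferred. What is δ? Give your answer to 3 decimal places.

The stream is worth 5δ + 41δ² today, so 5δ + 41δ² = 38.50.
That is, 41δ² + 5δ − 38.50 = 0, a quadratic in δ.
δ = (−5 + √(5² + 4·41·38.50)) / (2·41) = (−5 + √6339.00) / 82 ≈ 0.910.

δ ≈ 0.910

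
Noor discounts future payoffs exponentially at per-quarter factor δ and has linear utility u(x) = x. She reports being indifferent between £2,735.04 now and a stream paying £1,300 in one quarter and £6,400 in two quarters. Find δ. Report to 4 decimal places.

δ ≈ 0.5600

The stream is worth 1300δ + 6400δ² today, so 1300δ + 6400δ² = 2735.04.
So 6400δ² + 1300δ − 2735.04 = 0.
The positive root is δ = [−1300 + √(1300² + 4·6400·2735.04)] / (2·6400) = (−1300 + 8468.000)/12800 ≈ 0.5600.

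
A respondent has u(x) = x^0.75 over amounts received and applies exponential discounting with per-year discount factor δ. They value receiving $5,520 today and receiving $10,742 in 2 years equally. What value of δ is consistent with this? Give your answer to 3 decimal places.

Equating discounted utilities: u(5520) = δ^2·u(10742) ⇒ δ^2 = u(5520)/u(10742).
Since u(x) = x^0.75, δ^2 = (5520/10742)^0.75 = 0.51387^0.75 = 0.60693.
Taking the square root: δ = 0.60693^(1/2) ≈ 0.779.

δ ≈ 0.779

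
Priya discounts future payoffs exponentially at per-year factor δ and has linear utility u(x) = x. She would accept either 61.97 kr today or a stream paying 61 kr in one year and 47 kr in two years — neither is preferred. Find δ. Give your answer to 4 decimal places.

δ ≈ 0.6700

The stream is worth 61δ + 47δ² today, so 61δ + 47δ² = 61.97.
That is, 47δ² + 61δ − 61.97 = 0, a quadratic in δ.
The positive root is δ = [−61 + √(61² + 4·47·61.97)] / (2·47) = (−61 + 123.981)/94 ≈ 0.6700.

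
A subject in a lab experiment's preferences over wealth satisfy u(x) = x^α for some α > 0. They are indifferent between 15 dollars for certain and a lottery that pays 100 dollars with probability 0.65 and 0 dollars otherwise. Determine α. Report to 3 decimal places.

α ≈ 0.227

EU(lottery) = 0.65·100^α + 0.35·0 = 0.65·100^α.
Equating: 15^α = 0.65·100^α, i.e. 0.1500^α = 0.65.
Take logs: α = ln 0.65 / ln(15/100) ≈ 0.22707.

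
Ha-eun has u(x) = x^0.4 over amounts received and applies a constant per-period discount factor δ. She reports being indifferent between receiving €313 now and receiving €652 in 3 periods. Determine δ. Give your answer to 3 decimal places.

δ ≈ 0.907

Indifference means u(313) = δ^3 · u(652), so δ^3 = u(313)/u(652).
Since u(x) = x^0.4, δ^3 = (313/652)^0.4 = 0.48006^0.4 = 0.74562.
So δ = 0.74562^(1/3) ≈ 0.907.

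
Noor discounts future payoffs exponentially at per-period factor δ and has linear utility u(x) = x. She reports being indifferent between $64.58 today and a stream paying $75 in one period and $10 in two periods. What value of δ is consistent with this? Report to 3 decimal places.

δ ≈ 0.780

Equating present values: 64.58 = 75δ + 10δ².
That is, 10δ² + 75δ − 64.58 = 0, a quadratic in δ.
By the quadratic formula (taking the positive root), δ = (−75 + √8208.20) / 20 ≈ 0.780.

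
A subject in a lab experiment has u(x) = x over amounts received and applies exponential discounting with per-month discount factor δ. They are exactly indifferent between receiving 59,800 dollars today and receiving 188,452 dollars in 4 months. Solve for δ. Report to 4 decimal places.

δ ≈ 0.7505

The payoff in 4 months is discounted by δ^4, so u(59800) = δ^4·u(188452) and δ^4 = u(59800)/u(188452).
With u(x) = x: δ^4 = 59800/188452 = 0.31732.
So δ = 0.31732^(1/4) ≈ 0.7505.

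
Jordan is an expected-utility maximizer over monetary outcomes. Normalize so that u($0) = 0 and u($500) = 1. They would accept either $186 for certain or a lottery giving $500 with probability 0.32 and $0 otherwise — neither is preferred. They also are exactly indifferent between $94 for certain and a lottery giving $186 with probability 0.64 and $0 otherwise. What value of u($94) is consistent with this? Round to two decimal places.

First, u($186) = 0.32·u($500) + 0.68·u($0) = 0.32.
Then u($94) = 0.64·u($186) + 0.36·u($0) = 0.64·0.32 + 0.36·0.00 = 0.2048.

0.20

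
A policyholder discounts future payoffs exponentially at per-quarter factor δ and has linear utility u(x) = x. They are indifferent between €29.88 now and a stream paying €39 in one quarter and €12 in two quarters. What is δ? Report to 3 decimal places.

δ ≈ 0.640

Equating present values: 29.88 = 39δ + 12δ².
So 12δ² + 39δ − 29.88 = 0.
δ = (−39 + √(39² + 4·12·29.88)) / (2·12) = (−39 + √2955.24) / 24 ≈ 0.640.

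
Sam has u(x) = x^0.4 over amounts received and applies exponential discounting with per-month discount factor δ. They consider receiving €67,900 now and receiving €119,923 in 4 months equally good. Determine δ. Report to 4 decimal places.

Indifference means u(67900) = δ^4 · u(119923), so δ^4 = u(67900)/u(119923).
Since u(x) = x^0.4, δ^4 = (67900/119923)^0.4 = 0.56620^0.4 = 0.79650.
Taking the 4th root: δ = 0.79650^(1/4) ≈ 0.9447.

δ ≈ 0.9447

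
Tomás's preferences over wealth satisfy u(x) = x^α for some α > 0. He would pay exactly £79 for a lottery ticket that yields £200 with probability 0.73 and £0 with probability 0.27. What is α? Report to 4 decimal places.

Since u(0) = 0, the lottery's EU is 0.73·200^α.
Equating: 79^α = 0.73·200^α, i.e. 0.3950^α = 0.73.
Take logs: α = ln 0.73 / ln(79/200) ≈ 0.338811.

α ≈ 0.3388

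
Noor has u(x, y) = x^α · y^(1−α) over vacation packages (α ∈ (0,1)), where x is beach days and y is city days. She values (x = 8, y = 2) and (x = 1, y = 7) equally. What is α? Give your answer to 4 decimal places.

α ≈ 0.3760

Set the two utilities equal: 8^α·2^(1−α) = 1^α·7^(1−α).
Taking logs: α·ln 8 + (1−α)·ln 2 = α·ln 1 + (1−α)·ln 7, i.e. α·2.0794415 = (1−α)·1.2527630.
So α/(1−α) = (1.2527630)/(2.0794415) = 0.6024517, and α = 0.6024517/1.6024517 ≈ 0.3760.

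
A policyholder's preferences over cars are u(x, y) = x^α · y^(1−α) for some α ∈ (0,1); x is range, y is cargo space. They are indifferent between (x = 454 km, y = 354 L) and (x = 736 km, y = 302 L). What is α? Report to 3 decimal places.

α ≈ 0.247

Indifference: 454^α · 354^(1−α) = 736^α · 302^(1−α).
(454/736)^α = (302/354)^(1−α); take logs: α·ln(454/736) = (1−α)·ln(302/354), i.e. α·-0.483133 = (1−α)·-0.158870.
Thus α·(-0.642003) = -0.158870, so α = -0.158870/-0.642003 ≈ 0.247.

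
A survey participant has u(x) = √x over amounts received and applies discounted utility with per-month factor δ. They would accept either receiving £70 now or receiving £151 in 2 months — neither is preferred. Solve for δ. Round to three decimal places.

δ ≈ 0.825

Equating discounted utilities: u(70) = δ^2·u(151) ⇒ δ^2 = u(70)/u(151).
With u(x) = √x: δ^2 = √70/√151 = √(70/151) = 0.68086.
Hence δ = (0.68086)^(1/2) = 0.82515.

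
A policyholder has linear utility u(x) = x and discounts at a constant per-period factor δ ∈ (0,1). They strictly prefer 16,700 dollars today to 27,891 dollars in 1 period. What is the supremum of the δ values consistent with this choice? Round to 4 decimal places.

The preference means 16700 > δ·27891.
Dividing through by 27891 gives δ < 0.59876.

δ < 0.5988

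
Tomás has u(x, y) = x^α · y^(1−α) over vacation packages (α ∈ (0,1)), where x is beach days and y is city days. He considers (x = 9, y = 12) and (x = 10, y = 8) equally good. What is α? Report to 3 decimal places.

The Cobb–Douglas utilities coincide, so 9^α·12^(1−α) = 10^α·8^(1−α).
Taking logs: α·ln 9 + (1−α)·ln 12 = α·ln 10 + (1−α)·ln 8, i.e. α·-0.105361 = (1−α)·-0.405465.
So α/(1−α) = (-0.405465)/(-0.105361) = 3.848340, and α = 3.848340/4.848340 ≈ 0.794.

α ≈ 0.794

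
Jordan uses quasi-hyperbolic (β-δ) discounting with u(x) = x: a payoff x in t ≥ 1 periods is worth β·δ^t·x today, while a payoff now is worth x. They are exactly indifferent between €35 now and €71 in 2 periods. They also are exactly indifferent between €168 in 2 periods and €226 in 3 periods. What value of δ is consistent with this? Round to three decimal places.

δ ≈ 0.743

The second indifference involves only future payoffs, so β cancels: β·δ^2·168 = β·δ^3·226, giving δ = 168/226 = 0.74336.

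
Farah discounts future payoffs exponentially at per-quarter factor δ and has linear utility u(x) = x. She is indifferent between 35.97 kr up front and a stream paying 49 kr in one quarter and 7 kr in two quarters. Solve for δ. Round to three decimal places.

δ ≈ 0.670

The stream is worth 49δ + 7δ² today, so 49δ + 7δ² = 35.97.
Rearranged: 7δ² + 49δ − 35.97 = 0.
The positive root is δ = [−49 + √(49² + 4·7·35.97)] / (2·7) = (−49 + 58.379)/14 ≈ 0.670.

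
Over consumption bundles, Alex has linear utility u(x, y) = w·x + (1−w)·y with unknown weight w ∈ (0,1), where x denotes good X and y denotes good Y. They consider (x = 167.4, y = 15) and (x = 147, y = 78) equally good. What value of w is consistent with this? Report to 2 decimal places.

Equating utilities: w·167.4 + (1−w)·15 = w·147 + (1−w)·78.
Rearranging, 20.4·w − 63·(1−w) = 0.
The marginal rate of substitution is 63/20.4, so w = 63/(20.4+63) = 0.76.

w = 0.76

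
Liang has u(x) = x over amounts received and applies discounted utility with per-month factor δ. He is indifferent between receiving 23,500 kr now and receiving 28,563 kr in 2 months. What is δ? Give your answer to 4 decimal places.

Equating discounted utilities: u(23500) = δ^2·u(28563) ⇒ δ^2 = u(23500)/u(28563).
With u(x) = x: δ^2 = 23500/28563 = 0.82274.
So δ = 0.82274^(1/2) ≈ 0.9071.

δ ≈ 0.9071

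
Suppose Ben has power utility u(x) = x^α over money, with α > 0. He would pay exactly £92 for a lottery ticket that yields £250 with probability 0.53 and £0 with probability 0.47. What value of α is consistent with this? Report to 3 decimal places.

α ≈ 0.635

Since u(0) = 0, the lottery's EU is 0.53·250^α.
Equating: 92^α = 0.53·250^α, i.e. 0.3680^α = 0.53.
α = ln(0.53) / ln(92/250) = -0.634878/-0.999672 ≈ 0.635.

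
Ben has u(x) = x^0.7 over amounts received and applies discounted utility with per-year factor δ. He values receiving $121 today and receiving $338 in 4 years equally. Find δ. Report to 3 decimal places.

The payoff in 4 years is discounted by δ^4, so u(121) = δ^4·u(338) and δ^4 = u(121)/u(338).
With u(x) = x^0.7: δ^4 = 121^0.7/338^0.7 = (121/338)^0.7 = 0.48720.
So δ = 0.48720^(1/4) ≈ 0.835.

δ ≈ 0.835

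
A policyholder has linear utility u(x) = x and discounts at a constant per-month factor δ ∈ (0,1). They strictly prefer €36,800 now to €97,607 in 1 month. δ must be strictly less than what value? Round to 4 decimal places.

δ < 0.3770

The preference means 36800 > δ·97607.
So δ < 36800/97607 = 0.37702.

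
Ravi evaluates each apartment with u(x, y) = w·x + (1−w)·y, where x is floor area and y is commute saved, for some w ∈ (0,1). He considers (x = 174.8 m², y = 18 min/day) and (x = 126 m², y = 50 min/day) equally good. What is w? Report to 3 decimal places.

w = 0.396

Indifference: w·174.8 + (1−w)·18 = w·126 + (1−w)·50.
w·(174.8−126) = (1−w)·(50−18), i.e. w·48.8 = (1−w)·32.
Hence w = 32/(48.8+32) = 32/80.8 = 0.396.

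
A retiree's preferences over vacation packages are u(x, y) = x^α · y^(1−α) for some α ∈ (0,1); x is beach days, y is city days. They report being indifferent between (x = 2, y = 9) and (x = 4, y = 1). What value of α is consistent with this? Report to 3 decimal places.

The Cobb–Douglas utilities coincide, so 2^α·9^(1−α) = 4^α·1^(1−α).
(2/4)^α = (1/9)^(1−α); take logs: α·ln(2/4) = (1−α)·ln(1/9), i.e. α·-0.693147 = (1−α)·-2.197225.
So α/(1−α) = (-2.197225)/(-0.693147) = 3.169926, and α = 3.169926/4.169926 ≈ 0.760.

α ≈ 0.760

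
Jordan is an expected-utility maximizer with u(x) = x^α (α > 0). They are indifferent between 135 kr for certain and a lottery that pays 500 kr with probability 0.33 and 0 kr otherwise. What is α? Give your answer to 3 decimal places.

Since u(0) = 0, the lottery's EU is 0.33·500^α.
Equating: 135^α = 0.33·500^α, i.e. 0.2700^α = 0.33.
Taking logs: α·ln(135/500) = ln(0.33), so α = -1.108663 / -1.309333 ≈ 0.847.

α ≈ 0.847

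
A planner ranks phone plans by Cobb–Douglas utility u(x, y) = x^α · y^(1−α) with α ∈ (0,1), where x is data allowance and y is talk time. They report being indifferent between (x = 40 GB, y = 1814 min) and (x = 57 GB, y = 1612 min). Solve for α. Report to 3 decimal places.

Indifference: 40^α · 1814^(1−α) = 57^α · 1612^(1−α).
Rearrange to (40/57)^α = (1612/1814)^(1−α) and take logs: α·-0.354172 = (1−α)·-0.118059.
With A = -0.354172 and B = -0.118059: α·A = (1−α)·B, so α = B/(A+B) = -0.118059/-0.472231 ≈ 0.250.

α ≈ 0.250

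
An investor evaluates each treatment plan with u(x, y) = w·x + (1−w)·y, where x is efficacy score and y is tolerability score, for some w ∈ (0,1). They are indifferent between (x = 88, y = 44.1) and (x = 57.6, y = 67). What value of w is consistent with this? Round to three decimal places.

Equating utilities: w·88 + (1−w)·44.1 = w·57.6 + (1−w)·67.
w·(88−57.6) = (1−w)·(67−44.1), i.e. w·30.4 = (1−w)·22.9.
So w/(1−w) = 22.9/30.4 = 0.7533, giving w = 22.9/(30.4+22.9) = 0.430.

w = 0.430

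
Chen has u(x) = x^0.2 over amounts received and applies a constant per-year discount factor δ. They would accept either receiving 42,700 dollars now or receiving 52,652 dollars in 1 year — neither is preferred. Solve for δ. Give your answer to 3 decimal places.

δ ≈ 0.959

Equating discounted utilities: u(42700) = δ·u(52652) ⇒ δ = u(42700)/u(52652).
With u(x) = x^0.2: δ = 42700^0.2/52652^0.2 = (42700/52652)^0.2 = 0.95896.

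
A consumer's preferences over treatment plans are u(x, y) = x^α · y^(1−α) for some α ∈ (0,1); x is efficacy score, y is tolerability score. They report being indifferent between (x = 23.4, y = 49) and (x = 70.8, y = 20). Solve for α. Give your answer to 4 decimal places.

Indifference: 23.4^α · 49^(1−α) = 70.8^α · 20^(1−α).
Taking logs: α·ln 23.4 + (1−α)·ln 49 = α·ln 70.8 + (1−α)·ln 20, i.e. α·-1.1071230 = (1−α)·-0.8960880.
So α/(1−α) = (-0.8960880)/(-1.1071230) = 0.8093843, and α = 0.8093843/1.8093843 ≈ 0.4473.

α ≈ 0.4473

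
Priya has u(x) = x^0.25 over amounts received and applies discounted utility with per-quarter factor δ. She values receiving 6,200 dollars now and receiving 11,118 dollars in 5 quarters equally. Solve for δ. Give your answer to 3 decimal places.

Equating discounted utilities: u(6200) = δ^5·u(11118) ⇒ δ^5 = u(6200)/u(11118).
With u(x) = x^0.25: δ^5 = 6200^0.25/11118^0.25 = (6200/11118)^0.25 = 0.86415.
Taking the 5th root: δ = 0.86415^(1/5) ≈ 0.971.

δ ≈ 0.971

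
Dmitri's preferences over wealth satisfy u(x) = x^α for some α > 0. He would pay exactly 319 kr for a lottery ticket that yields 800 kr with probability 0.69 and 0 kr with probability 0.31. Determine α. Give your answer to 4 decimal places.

α ≈ 0.4036

Since u(0) = 0, the lottery's EU is 0.69·800^α.
Equating: 319^α = 0.69·800^α, i.e. 0.3987^α = 0.69.
Take logs: α = ln 0.69 / ln(319/800) ≈ 0.403584.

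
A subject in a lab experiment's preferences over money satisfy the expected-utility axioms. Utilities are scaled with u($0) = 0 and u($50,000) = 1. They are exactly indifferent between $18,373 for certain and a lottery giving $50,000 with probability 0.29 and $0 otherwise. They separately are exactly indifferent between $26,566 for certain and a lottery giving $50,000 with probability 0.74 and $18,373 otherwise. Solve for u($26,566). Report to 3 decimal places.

0.815

From the first indifference, u($18,373) = 0.29·u($50,000) + 0.71·u($0) = 0.29·1 + 0.71·0 = 0.29.
Chaining: u($26,566) = 0.74·1.00 + 0.26·0.29 = 0.8154.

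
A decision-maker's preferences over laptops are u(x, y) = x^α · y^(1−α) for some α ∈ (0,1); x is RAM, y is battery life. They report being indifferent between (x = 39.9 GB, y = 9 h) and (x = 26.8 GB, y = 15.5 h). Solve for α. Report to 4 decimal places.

α ≈ 0.5773

Indifference: 39.9^α · 9^(1−α) = 26.8^α · 15.5^(1−α).
Rearrange to (39.9/26.8)^α = (15.5/9)^(1−α) and take logs: α·0.3979744 = (1−α)·0.5436154.
With A = 0.3979744 and B = 0.5436154: α·A = (1−α)·B, so α = B/(A+B) = 0.5436154/0.9415898 ≈ 0.5773.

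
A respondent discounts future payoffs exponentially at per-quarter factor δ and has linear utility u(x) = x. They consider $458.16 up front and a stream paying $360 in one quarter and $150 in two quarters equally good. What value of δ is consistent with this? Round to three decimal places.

δ ≈ 0.920

Present value of the stream is 360·δ + 150·δ². Indifference gives 360δ + 150δ² = 458.16.
So 150δ² + 360δ − 458.16 = 0.
δ = (−360 + √(360² + 4·150·458.16)) / (2·150) = (−360 + √404496.00) / 300 ≈ 0.920.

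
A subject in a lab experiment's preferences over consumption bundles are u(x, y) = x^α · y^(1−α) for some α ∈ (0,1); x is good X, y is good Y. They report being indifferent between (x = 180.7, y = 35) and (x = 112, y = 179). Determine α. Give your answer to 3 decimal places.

Set the two utilities equal: 180.7^α·35^(1−α) = 112^α·179^(1−α).
(180.7/112)^α = (179/35)^(1−α); take logs: α·ln(180.7/112) = (1−α)·ln(179/35), i.e. α·0.478339 = (1−α)·1.632038.
With A = 0.478339 and B = 1.632038: α·A = (1−α)·B, so α = B/(A+B) = 1.632038/2.110377 ≈ 0.773.

α ≈ 0.773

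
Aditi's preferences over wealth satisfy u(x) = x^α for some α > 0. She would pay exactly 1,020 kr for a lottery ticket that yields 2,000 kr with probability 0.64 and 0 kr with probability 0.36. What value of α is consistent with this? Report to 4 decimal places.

EU(lottery) = 0.64·2000^α + 0.36·0 = 0.64·2000^α.
Equating: 1020^α = 0.64·2000^α, i.e. 0.5100^α = 0.64.
Taking logs: α·ln(1020/2000) = ln(0.64), so α = -0.4462871 / -0.6733446 ≈ 0.6628.

α ≈ 0.6628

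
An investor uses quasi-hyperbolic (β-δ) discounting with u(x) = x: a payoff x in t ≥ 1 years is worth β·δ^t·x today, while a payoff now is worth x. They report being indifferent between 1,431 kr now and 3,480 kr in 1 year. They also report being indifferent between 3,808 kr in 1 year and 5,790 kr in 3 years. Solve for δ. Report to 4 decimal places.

Both payoffs in the second observation are in the future, so β drops out: δ^1·3808 = δ^3·5790 ⇒ δ^2 = 3808/5790 = 0.65769, so δ = 0.81098.

δ ≈ 0.8110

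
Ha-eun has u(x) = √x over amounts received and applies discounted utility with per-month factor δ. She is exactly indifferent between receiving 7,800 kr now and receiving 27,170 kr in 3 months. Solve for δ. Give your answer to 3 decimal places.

δ ≈ 0.812

Equating discounted utilities: u(7800) = δ^3·u(27170) ⇒ δ^3 = u(7800)/u(27170).
With u(x) = √x: δ^3 = √7800/√27170 = √(7800/27170) = 0.53580.
Hence δ = (0.53580)^(1/3) = 0.81221.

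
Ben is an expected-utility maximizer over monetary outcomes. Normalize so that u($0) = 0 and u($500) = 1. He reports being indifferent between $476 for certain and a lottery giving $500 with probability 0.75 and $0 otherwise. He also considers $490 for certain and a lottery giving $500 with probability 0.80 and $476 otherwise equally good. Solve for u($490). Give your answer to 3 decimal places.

First, u($476) = 0.75·u($500) + 0.25·u($0) = 0.75.
The second indifference gives u($490) = 0.80·u($500) + 0.20·u($476) = 0.80·1.00 + 0.20·0.75 = 0.9500.

0.950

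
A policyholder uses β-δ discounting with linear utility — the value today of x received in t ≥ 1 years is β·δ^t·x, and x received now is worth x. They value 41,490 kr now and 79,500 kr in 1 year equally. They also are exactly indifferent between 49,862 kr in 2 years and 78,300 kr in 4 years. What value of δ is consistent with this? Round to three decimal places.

Both payoffs in the second observation are in the future, so β drops out: δ^2·49862 = δ^4·78300 ⇒ δ^2 = 49862/78300 = 0.63681, so δ = 0.79800.

δ ≈ 0.798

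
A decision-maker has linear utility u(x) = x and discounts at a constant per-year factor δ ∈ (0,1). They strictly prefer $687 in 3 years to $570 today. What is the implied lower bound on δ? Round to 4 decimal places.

Comparing present values: 570 < δ^3·687.
So δ^3 > 570/687 = 0.82969; taking the cube root of both positive sides preserves the inequality.
δ > (570/687)^(1/3) ≈ 0.9397.

δ > 0.9397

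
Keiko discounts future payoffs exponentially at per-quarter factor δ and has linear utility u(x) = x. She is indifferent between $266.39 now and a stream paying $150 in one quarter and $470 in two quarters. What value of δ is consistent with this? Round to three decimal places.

Equating present values: 266.39 = 150δ + 470δ².
Rearranged: 470δ² + 150δ − 266.39 = 0.
By the quadratic formula (taking the positive root), δ = (−150 + √523313.20) / 940 ≈ 0.610.

δ ≈ 0.610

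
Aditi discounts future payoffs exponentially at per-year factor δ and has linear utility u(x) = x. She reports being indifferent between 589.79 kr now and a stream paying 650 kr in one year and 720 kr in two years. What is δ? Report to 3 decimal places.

δ ≈ 0.560

Equating present values: 589.79 = 650δ + 720δ².
Rearranged: 720δ² + 650δ − 589.79 = 0.
By the quadratic formula (taking the positive root), δ = (−650 + √2121095.20) / 1440 ≈ 0.560.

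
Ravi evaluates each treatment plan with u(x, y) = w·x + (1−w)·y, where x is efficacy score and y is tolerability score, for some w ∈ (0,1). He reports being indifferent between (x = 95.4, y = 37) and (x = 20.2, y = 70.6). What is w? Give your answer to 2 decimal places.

w = 0.31

Equating utilities: w·95.4 + (1−w)·37 = w·20.2 + (1−w)·70.6.
w·(95.4−20.2) = (1−w)·(70.6−37), i.e. w·75.2 = (1−w)·33.6.
Hence w = 33.6/(75.2+33.6) = 33.6/108.8 = 0.31.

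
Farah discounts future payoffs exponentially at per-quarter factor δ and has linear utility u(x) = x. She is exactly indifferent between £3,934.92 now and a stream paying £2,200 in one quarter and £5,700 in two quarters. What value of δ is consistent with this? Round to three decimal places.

δ ≈ 0.660

Equating present values: 3934.92 = 2200δ + 5700δ².
That is, 5700δ² + 2200δ − 3934.92 = 0, a quadratic in δ.
δ = (−2200 + √(2200² + 4·5700·3934.92)) / (2·5700) = (−2200 + √94556176.00) / 11400 ≈ 0.660.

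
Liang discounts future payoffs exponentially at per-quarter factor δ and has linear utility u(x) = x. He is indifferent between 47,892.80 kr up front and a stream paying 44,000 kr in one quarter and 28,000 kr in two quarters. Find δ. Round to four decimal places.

δ ≈ 0.7400

The stream is worth 44000δ + 28000δ² today, so 44000δ + 28000δ² = 47892.80.
That is, 28000δ² + 44000δ − 47892.80 = 0, a quadratic in δ.
δ = (−44000 + √(44000² + 4·28000·47892.80)) / (2·28000) = (−44000 + √7299993600.00) / 56000 ≈ 0.7400.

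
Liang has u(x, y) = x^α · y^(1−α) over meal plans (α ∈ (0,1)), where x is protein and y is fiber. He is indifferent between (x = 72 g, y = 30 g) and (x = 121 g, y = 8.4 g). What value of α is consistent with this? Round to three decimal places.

α ≈ 0.710

Set the two utilities equal: 72^α·30^(1−α) = 121^α·8.4^(1−α).
(72/121)^α = (8.4/30)^(1−α); take logs: α·ln(72/121) = (1−α)·ln(8.4/30), i.e. α·-0.519124 = (1−α)·-1.272966.
With A = -0.519124 and B = -1.272966: α·A = (1−α)·B, so α = B/(A+B) = -1.272966/-1.792090 ≈ 0.710.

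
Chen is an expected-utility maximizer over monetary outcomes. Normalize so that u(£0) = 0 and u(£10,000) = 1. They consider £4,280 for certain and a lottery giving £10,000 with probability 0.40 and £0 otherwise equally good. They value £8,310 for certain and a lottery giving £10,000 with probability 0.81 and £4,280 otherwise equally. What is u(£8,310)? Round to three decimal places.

First, u(£4,280) = 0.40·u(£10,000) + 0.60·u(£0) = 0.40.
The second indifference gives u(£8,310) = 0.81·u(£10,000) + 0.19·u(£4,280) = 0.81·1.00 + 0.19·0.40 = 0.8860.

0.886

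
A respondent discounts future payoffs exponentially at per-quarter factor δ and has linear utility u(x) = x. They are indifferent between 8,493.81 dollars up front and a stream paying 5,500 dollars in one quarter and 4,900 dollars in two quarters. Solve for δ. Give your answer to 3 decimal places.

δ ≈ 0.870

The stream is worth 5500δ + 4900δ² today, so 5500δ + 4900δ² = 8493.81.
Rearranged: 4900δ² + 5500δ − 8493.81 = 0.
δ = (−5500 + √(5500² + 4·4900·8493.81)) / (2·4900) = (−5500 + √196728676.00) / 9800 ≈ 0.870.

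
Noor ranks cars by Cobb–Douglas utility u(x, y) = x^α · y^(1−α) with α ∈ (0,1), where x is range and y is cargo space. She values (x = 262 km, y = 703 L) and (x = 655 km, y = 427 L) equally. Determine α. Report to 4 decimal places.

α ≈ 0.3524

Indifference: 262^α · 703^(1−α) = 655^α · 427^(1−α).
Rearrange to (262/655)^α = (427/703)^(1−α) and take logs: α·-0.9162907 = (1−α)·-0.4985729.
With A = -0.9162907 and B = -0.4985729: α·A = (1−α)·B, so α = B/(A+B) = -0.4985729/-1.4148636 ≈ 0.3524.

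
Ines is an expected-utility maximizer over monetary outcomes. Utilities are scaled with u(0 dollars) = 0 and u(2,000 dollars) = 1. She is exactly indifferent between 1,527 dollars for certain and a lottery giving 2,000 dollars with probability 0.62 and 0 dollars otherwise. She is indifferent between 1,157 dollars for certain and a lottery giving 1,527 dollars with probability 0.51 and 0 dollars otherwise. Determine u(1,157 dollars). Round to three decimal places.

From the first indifference, u(1,527 dollars) = 0.62·u(2,000 dollars) + 0.38·u(0 dollars) = 0.62·1 + 0.38·0 = 0.62.
Then u(1,157 dollars) = 0.51·u(1,527 dollars) + 0.49·u(0 dollars) = 0.51·0.62 + 0.49·0.00 = 0.3162.

0.316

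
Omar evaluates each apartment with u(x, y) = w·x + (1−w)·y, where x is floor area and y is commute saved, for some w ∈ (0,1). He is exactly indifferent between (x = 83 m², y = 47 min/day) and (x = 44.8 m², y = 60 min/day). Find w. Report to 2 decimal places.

u(83,47) = u(44.8,60) means w·83 + (1−w)·47 = w·44.8 + (1−w)·60.
Collecting terms: w·38.2 = (1−w)·13.
So w/(1−w) = 13/38.2 = 0.3403, giving w = 13/(38.2+13) = 0.25.

w = 0.25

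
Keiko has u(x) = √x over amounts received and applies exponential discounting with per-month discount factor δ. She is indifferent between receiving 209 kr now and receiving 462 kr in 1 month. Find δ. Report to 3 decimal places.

Indifference means u(209) = δ · u(462), so δ = u(209)/u(462).
Since u(x) = √x, δ = √(209/462) = 0.67259.

δ ≈ 0.673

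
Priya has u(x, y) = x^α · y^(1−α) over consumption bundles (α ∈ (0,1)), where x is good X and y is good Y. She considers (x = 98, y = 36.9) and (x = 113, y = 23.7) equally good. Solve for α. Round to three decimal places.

α ≈ 0.757

Set the two utilities equal: 98^α·36.9^(1−α) = 113^α·23.7^(1−α).
(98/113)^α = (23.7/36.9)^(1−α); take logs: α·ln(98/113) = (1−α)·ln(23.7/36.9), i.e. α·-0.142420 = (1−α)·-0.442737.
Thus α·(-0.585157) = -0.442737, so α = -0.442737/-0.585157 ≈ 0.757.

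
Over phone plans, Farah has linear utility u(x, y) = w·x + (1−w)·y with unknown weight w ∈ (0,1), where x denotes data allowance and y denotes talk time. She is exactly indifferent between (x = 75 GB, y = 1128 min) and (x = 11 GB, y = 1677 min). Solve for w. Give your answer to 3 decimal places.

Indifference: w·75 + (1−w)·1128 = w·11 + (1−w)·1677.
Rearranging, 64·w − 549·(1−w) = 0.
Hence w = 549/(64+549) = 549/613 = 0.896.

w = 0.896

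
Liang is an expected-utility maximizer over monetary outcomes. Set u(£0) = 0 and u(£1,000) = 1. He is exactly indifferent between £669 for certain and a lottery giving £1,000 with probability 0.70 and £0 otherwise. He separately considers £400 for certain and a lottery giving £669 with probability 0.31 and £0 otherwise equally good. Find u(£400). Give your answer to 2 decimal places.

0.22

From the first indifference, u(£669) = 0.70·u(£1,000) + 0.30·u(£0) = 0.70·1 + 0.30·0 = 0.70.
Chaining: u(£400) = 0.31·0.70 + 0.69·0.00 = 0.2170.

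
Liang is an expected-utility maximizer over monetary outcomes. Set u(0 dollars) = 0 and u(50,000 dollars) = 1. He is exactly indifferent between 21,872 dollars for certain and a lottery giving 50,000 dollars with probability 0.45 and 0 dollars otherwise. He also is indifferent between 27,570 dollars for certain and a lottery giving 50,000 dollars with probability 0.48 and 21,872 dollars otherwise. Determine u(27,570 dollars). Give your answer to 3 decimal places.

The first gamble pins u(21,872 dollars): it must equal 0.45·1 + 0.55·0 = 0.45.
Then u(27,570 dollars) = 0.48·u(50,000 dollars) + 0.52·u(21,872 dollars) = 0.48·1.00 + 0.52·0.45 = 0.7140.

0.714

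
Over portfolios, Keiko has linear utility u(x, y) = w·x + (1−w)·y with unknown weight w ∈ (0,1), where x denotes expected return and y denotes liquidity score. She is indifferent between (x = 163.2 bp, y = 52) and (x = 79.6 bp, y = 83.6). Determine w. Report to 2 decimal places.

w = 0.27

Equating utilities: w·163.2 + (1−w)·52 = w·79.6 + (1−w)·83.6.
Collecting terms: w·83.6 = (1−w)·31.6.
The marginal rate of substitution is 31.6/83.6, so w = 31.6/(83.6+31.6) = 0.27.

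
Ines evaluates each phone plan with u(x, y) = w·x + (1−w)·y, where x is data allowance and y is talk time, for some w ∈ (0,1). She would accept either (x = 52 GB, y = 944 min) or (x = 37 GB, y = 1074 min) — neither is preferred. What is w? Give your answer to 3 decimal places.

Indifference: w·52 + (1−w)·944 = w·37 + (1−w)·1074.
Rearranging, 15·w − 130·(1−w) = 0.
So w/(1−w) = 130/15 = 8.6667, giving w = 130/(15+130) = 0.897.

w = 0.897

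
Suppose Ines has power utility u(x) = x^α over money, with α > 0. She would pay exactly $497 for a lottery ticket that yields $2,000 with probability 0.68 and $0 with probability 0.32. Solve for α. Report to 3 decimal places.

Since u(0) = 0, the lottery's EU is 0.68·2000^α.
Indifference: 497^α = 0.68·2000^α, so (497/2000)^α = 0.68.
Take logs: α = ln 0.68 / ln(497/2000) ≈ 0.27699.

α ≈ 0.277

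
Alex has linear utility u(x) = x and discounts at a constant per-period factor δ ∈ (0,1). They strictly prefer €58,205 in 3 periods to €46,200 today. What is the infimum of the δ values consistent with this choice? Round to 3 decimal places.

δ > 0.926

The preference means 46200 < δ^3·58205.
So δ^3 > 46200/58205 = 0.79375; taking the cube root of both positive sides preserves the inequality.
δ > 0.79375^(1/3) = 0.926.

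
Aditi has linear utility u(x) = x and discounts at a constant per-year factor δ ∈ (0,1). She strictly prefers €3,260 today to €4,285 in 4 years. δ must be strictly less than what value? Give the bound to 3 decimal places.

Under u(x) = x this choice says 3260 > δ^4·4285.
So δ^4 < 3260/4285 = 0.76079; taking the 4th root of both positive sides preserves the inequality.
δ < (3260/4285)^(1/4) ≈ 0.934.

δ < 0.934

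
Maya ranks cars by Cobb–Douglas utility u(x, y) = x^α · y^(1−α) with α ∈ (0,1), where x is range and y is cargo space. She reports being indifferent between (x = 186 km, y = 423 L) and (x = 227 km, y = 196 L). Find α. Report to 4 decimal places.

Indifference: 186^α · 423^(1−α) = 227^α · 196^(1−α).
(186/227)^α = (196/423)^(1−α); take logs: α·ln(186/227) = (1−α)·ln(196/423), i.e. α·-0.1992033 = (1−α)·-0.7692575.
With A = -0.1992033 and B = -0.7692575: α·A = (1−α)·B, so α = B/(A+B) = -0.7692575/-0.9684608 ≈ 0.7943.

α ≈ 0.7943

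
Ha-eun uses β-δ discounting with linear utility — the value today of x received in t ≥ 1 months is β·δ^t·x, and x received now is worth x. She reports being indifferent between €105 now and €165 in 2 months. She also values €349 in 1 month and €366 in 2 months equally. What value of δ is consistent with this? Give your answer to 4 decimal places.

From the later pair, β·δ^1·349 = β·δ^2·366; dividing through, δ = 349/366 = 0.95355.

δ ≈ 0.9536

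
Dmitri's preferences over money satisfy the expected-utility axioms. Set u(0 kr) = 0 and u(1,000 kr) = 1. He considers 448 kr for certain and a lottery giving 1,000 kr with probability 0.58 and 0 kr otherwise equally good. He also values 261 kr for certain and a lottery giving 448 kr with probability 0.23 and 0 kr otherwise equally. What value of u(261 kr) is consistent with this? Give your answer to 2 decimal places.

0.13

The first gamble pins u(448 kr): it must equal 0.58·1 + 0.42·0 = 0.58.
Then u(261 kr) = 0.23·u(448 kr) + 0.77·u(0 kr) = 0.23·0.58 + 0.77·0.00 = 0.1334.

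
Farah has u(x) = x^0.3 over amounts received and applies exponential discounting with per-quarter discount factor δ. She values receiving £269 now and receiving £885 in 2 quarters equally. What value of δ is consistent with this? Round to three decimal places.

The payoff in 2 quarters is discounted by δ^2, so u(269) = δ^2·u(885) and δ^2 = u(269)/u(885).
With u(x) = x^0.3: δ^2 = 269^0.3/885^0.3 = (269/885)^0.3 = 0.69959.
So δ = 0.69959^(1/2) ≈ 0.836.

δ ≈ 0.836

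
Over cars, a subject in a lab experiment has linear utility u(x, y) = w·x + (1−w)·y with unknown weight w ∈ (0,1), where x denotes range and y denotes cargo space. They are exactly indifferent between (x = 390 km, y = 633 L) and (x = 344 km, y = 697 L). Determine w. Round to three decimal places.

w = 0.582

Equating utilities: w·390 + (1−w)·633 = w·344 + (1−w)·697.
Collecting terms: w·46 = (1−w)·64.
The marginal rate of substitution is 64/46, so w = 64/(46+64) = 0.582.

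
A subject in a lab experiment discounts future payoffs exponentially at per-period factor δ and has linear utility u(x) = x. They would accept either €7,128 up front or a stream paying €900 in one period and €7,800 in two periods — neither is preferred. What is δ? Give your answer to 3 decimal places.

δ ≈ 0.900

Present value of the stream is 900·δ + 7800·δ². Indifference gives 900δ + 7800δ² = 7128.
Rearranged: 7800δ² + 900δ − 7128 = 0.
By the quadratic formula (taking the positive root), δ = (−900 + √223203600.00) / 15600 ≈ 0.900.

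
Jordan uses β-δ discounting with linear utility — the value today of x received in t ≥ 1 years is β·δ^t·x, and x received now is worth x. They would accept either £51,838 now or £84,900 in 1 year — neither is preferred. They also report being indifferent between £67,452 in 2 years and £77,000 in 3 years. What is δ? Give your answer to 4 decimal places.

δ ≈ 0.8760

The second indifference involves only future payoffs, so β cancels: β·δ^2·67452 = β·δ^3·77000, giving δ = 67452/77000 = 0.87600.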